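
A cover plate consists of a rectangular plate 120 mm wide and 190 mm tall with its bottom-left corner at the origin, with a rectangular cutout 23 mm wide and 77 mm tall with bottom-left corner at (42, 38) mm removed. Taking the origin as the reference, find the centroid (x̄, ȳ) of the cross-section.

x̄ = 60.55 mm, ȳ = 96.56 mm

Part | A | x̄ᵢ | ȳᵢ | A·x̄ᵢ | A·ȳᵢ
plate | 22800.00 | 60.00 | 95.00 | 1368000.00 | 2166000.00
hole | -1771.00 | 53.50 | 76.50 | -94748.50 | -135481.50
Σ | 21029.00 |  |  | 1273251.50 | 2030518.50
x̄ = 1273251.50 / 21029.00 = 60.55 mm
ȳ = 2030518.50 / 21029.00 = 96.56 mm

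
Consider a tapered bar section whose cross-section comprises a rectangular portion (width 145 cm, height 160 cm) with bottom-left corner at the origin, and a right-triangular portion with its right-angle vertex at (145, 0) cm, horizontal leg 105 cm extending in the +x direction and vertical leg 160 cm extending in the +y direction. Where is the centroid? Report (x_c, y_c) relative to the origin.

rectangular portion: A = 145 × 160 = 23200.00, centroid at (72.50, 80.00).
triangular portion: A = ½·105·160 = 8400.00, centroid at (180.00, 53.33).
ΣA = 31600.00 cm²
ΣAx_c = (23200.00)(72.50) + (8400.00)(180.00) = 3194000.00 cm³
ΣAy_c = (23200.00)(80.00) + (8400.00)(53.33) = 2304000.00 cm³
x_c = 3194000.00 / 31600.00 = 101.08 cm
y_c = 2304000.00 / 31600.00 = 72.91 cm

x_c = 101.08 cm, y_c = 72.91 cm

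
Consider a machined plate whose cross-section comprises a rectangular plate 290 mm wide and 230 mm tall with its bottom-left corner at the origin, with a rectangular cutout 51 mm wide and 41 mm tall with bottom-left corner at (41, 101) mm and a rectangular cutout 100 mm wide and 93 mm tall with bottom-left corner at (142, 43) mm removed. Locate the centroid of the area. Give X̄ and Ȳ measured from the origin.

Part | A | x̄ᵢ | ȳᵢ | A·x̄ᵢ | A·ȳᵢ
plate | 66700.00 | 145.00 | 115.00 | 9671500.00 | 7670500.00
hole 1 | -2091.00 | 66.50 | 121.50 | -139051.50 | -254056.50
hole 2 | -9300.00 | 192.00 | 89.50 | -1785600.00 | -832350.00
Σ | 55309.00 |  |  | 7746848.50 | 6584093.50
X̄ = 7746848.50 / 55309.00 = 140.06 mm
Ȳ = 6584093.50 / 55309.00 = 119.04 mm

X̄ = 140.06 mm, Ȳ = 119.04 mm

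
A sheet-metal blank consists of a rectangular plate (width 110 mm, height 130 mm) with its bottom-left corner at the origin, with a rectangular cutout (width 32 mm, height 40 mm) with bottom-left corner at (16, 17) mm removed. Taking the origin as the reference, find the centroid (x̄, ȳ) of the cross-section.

x̄ = 57.26 mm, ȳ = 67.75 mm

plate: A = 110 × 130 = 14300.00, centroid at (55.00, 65.00).
hole: A = −(32 × 40) = -1280.00, centroid at (32.00, 37.00).
ΣA = 13020.00 mm²
ΣAx̄ = (14300.00)(55.00) + (-1280.00)(32.00) = 745540.00 mm³
ΣAȳ = (14300.00)(65.00) + (-1280.00)(37.00) = 882140.00 mm³
x̄ = 745540.00 / 13020.00 = 57.26 mm
ȳ = 882140.00 / 13020.00 = 67.75 mm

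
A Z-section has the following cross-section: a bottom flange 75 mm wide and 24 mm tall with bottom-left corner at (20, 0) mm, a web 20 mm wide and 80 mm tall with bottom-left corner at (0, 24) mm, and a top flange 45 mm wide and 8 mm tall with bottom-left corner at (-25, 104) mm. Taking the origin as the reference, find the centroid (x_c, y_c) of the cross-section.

x_c = 31.54 mm, y_c = 43.32 mm

bottom flange: A = 75 × 24 = 1800.00, centroid at (57.50, 12.00).
web: A = 20 × 80 = 1600.00, centroid at (10.00, 64.00).
top flange: A = 45 × 8 = 360.00, centroid at (-2.50, 108.00).
ΣA = 3760.00 mm²
ΣAx_c = (1800.00)(57.50) + (1600.00)(10.00) + (360.00)(-2.50) = 118600.00 mm³
ΣAy_c = (1800.00)(12.00) + (1600.00)(64.00) + (360.00)(108.00) = 162880.00 mm³
x_c = 118600.00 / 3760.00 = 31.54 mm
y_c = 162880.00 / 3760.00 = 43.32 mm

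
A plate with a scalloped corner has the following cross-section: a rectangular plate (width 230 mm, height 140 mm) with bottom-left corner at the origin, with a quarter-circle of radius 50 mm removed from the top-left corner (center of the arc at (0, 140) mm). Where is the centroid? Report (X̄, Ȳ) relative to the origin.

plate: A = 230 × 140 = 32200.00, centroid at (115.00, 70.00).
removed quarter-circle: A = −¼π·50² = -1963.50, centroid at (21.22, 118.78).
ΣA = 30236.50 mm², ΣAX̄ = 3661333.33 mm³, ΣAȲ = 2020777.31 mm³.
X̄ = 3661333.33/30236.50 = 121.09 mm; Ȳ = 2020777.31/30236.50 = 66.83 mm.

X̄ = 121.09 mm, Ȳ = 66.83 mm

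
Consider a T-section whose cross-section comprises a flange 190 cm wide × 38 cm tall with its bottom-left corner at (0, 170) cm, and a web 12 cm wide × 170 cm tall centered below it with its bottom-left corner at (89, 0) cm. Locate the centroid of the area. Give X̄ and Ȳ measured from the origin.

web: A = 12 × 170 = 2040.00, centroid at (95.00, 85.00).
flange: A = 190 × 38 = 7220.00, centroid at (95.00, 189.00).
ΣA = 9260.00 cm²
ΣAX̄ = (2040.00)(95.00) + (7220.00)(95.00) = 879700.00 cm³
ΣAȲ = (2040.00)(85.00) + (7220.00)(189.00) = 1537980.00 cm³
X̄ = 879700.00 / 9260.00 = 95.00 cm
Ȳ = 1537980.00 / 9260.00 = 166.09 cm

X̄ = 95.00 cm, Ȳ = 166.09 cm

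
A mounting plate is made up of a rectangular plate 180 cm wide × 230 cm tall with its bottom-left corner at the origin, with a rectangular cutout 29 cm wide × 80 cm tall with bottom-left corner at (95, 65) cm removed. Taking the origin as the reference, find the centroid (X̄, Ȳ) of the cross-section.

Part | A | x̄ᵢ | ȳᵢ | A·x̄ᵢ | A·ȳᵢ
plate | 41400.00 | 90.00 | 115.00 | 3726000.00 | 4761000.00
hole | -2320.00 | 109.50 | 105.00 | -254040.00 | -243600.00
Σ | 39080.00 |  |  | 3471960.00 | 4517400.00
X̄ = 3471960.00 / 39080.00 = 88.84 cm
Ȳ = 4517400.00 / 39080.00 = 115.59 cm

X̄ = 88.84 cm, Ȳ = 115.59 cm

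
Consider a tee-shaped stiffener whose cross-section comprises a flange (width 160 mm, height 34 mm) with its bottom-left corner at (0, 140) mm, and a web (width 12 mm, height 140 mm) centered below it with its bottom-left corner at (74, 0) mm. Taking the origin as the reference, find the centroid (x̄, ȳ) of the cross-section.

x̄ = 80.00 mm, ȳ = 136.47 mm

Part | A | x̄ᵢ | ȳᵢ | A·x̄ᵢ | A·ȳᵢ
web | 1680.00 | 80.00 | 70.00 | 134400.00 | 117600.00
flange | 5440.00 | 80.00 | 157.00 | 435200.00 | 854080.00
Σ | 7120.00 |  |  | 569600.00 | 971680.00
x̄ = 569600.00 / 7120.00 = 80.00 mm
ȳ = 971680.00 / 7120.00 = 136.47 mm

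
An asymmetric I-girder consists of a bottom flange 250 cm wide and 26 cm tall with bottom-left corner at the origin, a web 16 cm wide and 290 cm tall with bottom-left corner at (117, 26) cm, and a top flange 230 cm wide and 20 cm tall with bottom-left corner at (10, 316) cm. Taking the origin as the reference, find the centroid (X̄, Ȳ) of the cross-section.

bottom flange: A = 250 × 26 = 6500.00, centroid at (125.00, 13.00).
web: A = 16 × 290 = 4640.00, centroid at (125.00, 171.00).
top flange: A = 230 × 20 = 4600.00, centroid at (125.00, 326.00).
ΣA = 15740.00 cm², ΣAX̄ = 1967500.00 cm³, ΣAȲ = 2377540.00 cm³.
X̄ = 1967500.00/15740.00 = 125.00 cm; Ȳ = 2377540.00/15740.00 = 151.05 cm.

X̄ = 125.00 cm, Ȳ = 151.05 cm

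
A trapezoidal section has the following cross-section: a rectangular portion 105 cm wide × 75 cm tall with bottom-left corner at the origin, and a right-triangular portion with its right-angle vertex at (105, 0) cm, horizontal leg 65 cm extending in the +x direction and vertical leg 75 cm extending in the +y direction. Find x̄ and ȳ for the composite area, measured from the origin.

Part | A | x̄ᵢ | ȳᵢ | A·x̄ᵢ | A·ȳᵢ
rectangular portion | 7875.00 | 52.50 | 37.50 | 413437.50 | 295312.50
triangular portion | 2437.50 | 126.67 | 25.00 | 308750.00 | 60937.50
Σ | 10312.50 |  |  | 722187.50 | 356250.00
x̄ = 722187.50 / 10312.50 = 70.03 cm
ȳ = 356250.00 / 10312.50 = 34.55 cm

x̄ = 70.03 cm, ȳ = 34.55 cm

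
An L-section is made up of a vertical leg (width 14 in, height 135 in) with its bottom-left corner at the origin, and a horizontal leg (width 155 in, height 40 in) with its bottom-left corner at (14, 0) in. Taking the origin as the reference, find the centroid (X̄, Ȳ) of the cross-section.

X̄ = 71.76 in, Ȳ = 31.10 in

vertical leg: A = 14 × 135 = 1890.00, centroid at (7.00, 67.50).
horizontal leg: A = 155 × 40 = 6200.00, centroid at (91.50, 20.00).
ΣA = 8090.00 in², ΣAX̄ = 580530.00 in³, ΣAȲ = 251575.00 in³.
X̄ = 580530.00/8090.00 = 71.76 in; Ȳ = 251575.00/8090.00 = 31.10 in.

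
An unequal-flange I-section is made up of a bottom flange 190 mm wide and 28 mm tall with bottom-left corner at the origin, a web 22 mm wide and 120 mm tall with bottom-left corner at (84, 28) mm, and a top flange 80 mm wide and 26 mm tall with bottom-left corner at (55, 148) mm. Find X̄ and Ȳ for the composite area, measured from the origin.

X̄ = 95.00 mm, Ȳ = 63.91 mm

bottom flange: A = 190 × 28 = 5320.00, centroid at (95.00, 14.00).
web: A = 22 × 120 = 2640.00, centroid at (95.00, 88.00).
top flange: A = 80 × 26 = 2080.00, centroid at (95.00, 161.00).
ΣA = 10040.00 mm², ΣAX̄ = 953800.00 mm³, ΣAȲ = 641680.00 mm³.
X̄ = 953800.00/10040.00 = 95.00 mm; Ȳ = 641680.00/10040.00 = 63.91 mm.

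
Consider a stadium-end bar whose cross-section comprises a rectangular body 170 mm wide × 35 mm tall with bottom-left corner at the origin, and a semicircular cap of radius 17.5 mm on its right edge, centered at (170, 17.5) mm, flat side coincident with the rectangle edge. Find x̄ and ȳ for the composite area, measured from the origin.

x̄ = 91.91 mm, ȳ = 17.50 mm

Part | A | x̄ᵢ | ȳᵢ | A·x̄ᵢ | A·ȳᵢ
rectangular body | 5950.00 | 85.00 | 17.50 | 505750.00 | 104125.00
semicircular end | 481.06 | 177.43 | 17.50 | 85352.50 | 8418.49
Σ | 6431.06 |  |  | 591102.50 | 112543.49
x̄ = 591102.50 / 6431.06 = 91.91 mm
ȳ = 112543.49 / 6431.06 = 17.50 mm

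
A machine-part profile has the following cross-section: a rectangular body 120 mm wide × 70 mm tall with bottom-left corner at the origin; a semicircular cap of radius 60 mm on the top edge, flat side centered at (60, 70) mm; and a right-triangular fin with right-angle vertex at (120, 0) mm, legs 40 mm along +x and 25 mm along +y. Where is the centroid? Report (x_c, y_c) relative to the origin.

rectangular body: A = 120 × 70 = 8400.00, centroid at (60.00, 35.00).
semicircular top: A = ½π·60² = 5654.87, centroid at (60.00, 95.46).
triangular fin: A = ½·40·25 = 500.00, centroid at (133.33, 8.33).
ΣA = 14554.87 mm², ΣAx_c = 909958.67 mm³, ΣAy_c = 838007.34 mm³.
x_c = 909958.67/14554.87 = 62.52 mm; y_c = 838007.34/14554.87 = 57.58 mm.

x_c = 62.52 mm, y_c = 57.58 mm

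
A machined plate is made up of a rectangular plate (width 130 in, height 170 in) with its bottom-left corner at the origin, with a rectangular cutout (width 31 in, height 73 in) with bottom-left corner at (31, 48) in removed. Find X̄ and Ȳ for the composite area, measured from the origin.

X̄ = 67.11 in, Ȳ = 85.06 in

Part | A | x̄ᵢ | ȳᵢ | A·x̄ᵢ | A·ȳᵢ
plate | 22100.00 | 65.00 | 85.00 | 1436500.00 | 1878500.00
hole | -2263.00 | 46.50 | 84.50 | -105229.50 | -191223.50
Σ | 19837.00 |  |  | 1331270.50 | 1687276.50
X̄ = 1331270.50 / 19837.00 = 67.11 in
Ȳ = 1687276.50 / 19837.00 = 85.06 in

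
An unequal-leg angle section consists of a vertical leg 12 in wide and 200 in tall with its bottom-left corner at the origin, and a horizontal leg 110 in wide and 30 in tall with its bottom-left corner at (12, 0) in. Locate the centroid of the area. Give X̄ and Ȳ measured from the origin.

X̄ = 41.32 in, Ȳ = 50.79 in

vertical leg: A = 12 × 200 = 2400.00, centroid at (6.00, 100.00).
horizontal leg: A = 110 × 30 = 3300.00, centroid at (67.00, 15.00).
ΣA = 5700.00 in²
ΣAX̄ = (2400.00)(6.00) + (3300.00)(67.00) = 235500.00 in³
ΣAȲ = (2400.00)(100.00) + (3300.00)(15.00) = 289500.00 in³
X̄ = 235500.00 / 5700.00 = 41.32 in
Ȳ = 289500.00 / 5700.00 = 50.79 in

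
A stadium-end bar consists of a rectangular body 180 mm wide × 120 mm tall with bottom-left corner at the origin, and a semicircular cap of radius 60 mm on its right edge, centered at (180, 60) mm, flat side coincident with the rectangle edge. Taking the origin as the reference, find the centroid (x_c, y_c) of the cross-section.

Part | A | x̄ᵢ | ȳᵢ | A·x̄ᵢ | A·ȳᵢ
rectangular body | 21600.00 | 90.00 | 60.00 | 1944000.00 | 1296000.00
semicircular end | 5654.87 | 205.46 | 60.00 | 1161876.02 | 339292.01
Σ | 27254.87 |  |  | 3105876.02 | 1635292.01
x_c = 3105876.02 / 27254.87 = 113.96 mm
y_c = 1635292.01 / 27254.87 = 60.00 mm

x_c = 113.96 mm, y_c = 60.00 mm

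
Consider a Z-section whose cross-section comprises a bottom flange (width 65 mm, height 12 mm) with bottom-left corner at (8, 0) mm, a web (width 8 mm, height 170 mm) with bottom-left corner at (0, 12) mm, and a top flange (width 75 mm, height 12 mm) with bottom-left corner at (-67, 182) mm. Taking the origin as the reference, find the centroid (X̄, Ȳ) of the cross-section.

X̄ = 3.45 mm, Ȳ = 100.59 mm

Part | A | x̄ᵢ | ȳᵢ | A·x̄ᵢ | A·ȳᵢ
bottom flange | 780.00 | 40.50 | 6.00 | 31590.00 | 4680.00
web | 1360.00 | 4.00 | 97.00 | 5440.00 | 131920.00
top flange | 900.00 | -29.50 | 188.00 | -26550.00 | 169200.00
Σ | 3040.00 |  |  | 10480.00 | 305800.00
X̄ = 10480.00 / 3040.00 = 3.45 mm
Ȳ = 305800.00 / 3040.00 = 100.59 mm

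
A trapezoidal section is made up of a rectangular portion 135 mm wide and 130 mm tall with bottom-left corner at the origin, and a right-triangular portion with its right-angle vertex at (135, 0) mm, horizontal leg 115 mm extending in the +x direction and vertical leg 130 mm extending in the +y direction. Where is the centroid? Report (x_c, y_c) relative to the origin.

Part | A | x̄ᵢ | ȳᵢ | A·x̄ᵢ | A·ȳᵢ
rectangular portion | 17550.00 | 67.50 | 65.00 | 1184625.00 | 1140750.00
triangular portion | 7475.00 | 173.33 | 43.33 | 1295666.67 | 323916.67
Σ | 25025.00 |  |  | 2480291.67 | 1464666.67
x_c = 2480291.67 / 25025.00 = 99.11 mm
y_c = 1464666.67 / 25025.00 = 58.53 mm

x_c = 99.11 mm, y_c = 58.53 mm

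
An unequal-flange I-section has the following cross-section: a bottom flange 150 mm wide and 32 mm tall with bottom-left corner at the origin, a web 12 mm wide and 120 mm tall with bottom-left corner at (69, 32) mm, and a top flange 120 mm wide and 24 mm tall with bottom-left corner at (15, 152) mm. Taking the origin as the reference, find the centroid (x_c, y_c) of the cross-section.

Part | A | x̄ᵢ | ȳᵢ | A·x̄ᵢ | A·ȳᵢ
bottom flange | 4800.00 | 75.00 | 16.00 | 360000.00 | 76800.00
web | 1440.00 | 75.00 | 92.00 | 108000.00 | 132480.00
top flange | 2880.00 | 75.00 | 164.00 | 216000.00 | 472320.00
Σ | 9120.00 |  |  | 684000.00 | 681600.00
x_c = 684000.00 / 9120.00 = 75.00 mm
y_c = 681600.00 / 9120.00 = 74.74 mm

x_c = 75.00 mm, y_c = 74.74 mm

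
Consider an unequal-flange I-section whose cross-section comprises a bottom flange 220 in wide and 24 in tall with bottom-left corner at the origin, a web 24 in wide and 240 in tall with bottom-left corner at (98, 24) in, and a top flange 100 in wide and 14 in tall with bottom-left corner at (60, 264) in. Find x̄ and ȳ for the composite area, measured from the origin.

Part | A | x̄ᵢ | ȳᵢ | A·x̄ᵢ | A·ȳᵢ
bottom flange | 5280.00 | 110.00 | 12.00 | 580800.00 | 63360.00
web | 5760.00 | 110.00 | 144.00 | 633600.00 | 829440.00
top flange | 1400.00 | 110.00 | 271.00 | 154000.00 | 379400.00
Σ | 12440.00 |  |  | 1368400.00 | 1272200.00
x̄ = 1368400.00 / 12440.00 = 110.00 in
ȳ = 1272200.00 / 12440.00 = 102.27 in

x̄ = 110.00 in, ȳ = 102.27 in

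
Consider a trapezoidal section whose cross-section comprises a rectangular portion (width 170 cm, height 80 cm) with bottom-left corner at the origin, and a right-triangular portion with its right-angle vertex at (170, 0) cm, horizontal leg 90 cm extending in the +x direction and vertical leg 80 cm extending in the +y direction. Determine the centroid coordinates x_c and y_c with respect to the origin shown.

rectangular portion: A = 170 × 80 = 13600.00, centroid at (85.00, 40.00).
triangular portion: A = ½·90·80 = 3600.00, centroid at (200.00, 26.67).
ΣA = 17200.00 cm²
ΣAx_c = (13600.00)(85.00) + (3600.00)(200.00) = 1876000.00 cm³
ΣAy_c = (13600.00)(40.00) + (3600.00)(26.67) = 640000.00 cm³
x_c = 1876000.00 / 17200.00 = 109.07 cm
y_c = 640000.00 / 17200.00 = 37.21 cm

x_c = 109.07 cm, y_c = 37.21 cm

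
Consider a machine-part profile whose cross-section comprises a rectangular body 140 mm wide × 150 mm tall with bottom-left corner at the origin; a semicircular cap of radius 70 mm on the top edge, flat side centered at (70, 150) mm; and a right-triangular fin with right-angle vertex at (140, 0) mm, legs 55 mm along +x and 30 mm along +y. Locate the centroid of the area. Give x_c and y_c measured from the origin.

x_c = 72.47 mm, y_c = 100.48 mm

rectangular body: A = 140 × 150 = 21000.00, centroid at (70.00, 75.00).
semicircular top: A = ½π·70² = 7696.90, centroid at (70.00, 179.71).
triangular fin: A = ½·55·30 = 825.00, centroid at (158.33, 10.00).
ΣA = 29521.90 mm², ΣAx_c = 2139408.14 mm³, ΣAy_c = 2966451.97 mm³.
x_c = 2139408.14/29521.90 = 72.47 mm; y_c = 2966451.97/29521.90 = 100.48 mm.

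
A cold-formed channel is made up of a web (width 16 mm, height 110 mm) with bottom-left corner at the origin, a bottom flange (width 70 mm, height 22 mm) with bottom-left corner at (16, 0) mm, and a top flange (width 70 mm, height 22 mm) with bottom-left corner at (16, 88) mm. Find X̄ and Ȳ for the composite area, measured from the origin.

Part | A | x̄ᵢ | ȳᵢ | A·x̄ᵢ | A·ȳᵢ
web | 1760.00 | 8.00 | 55.00 | 14080.00 | 96800.00
bottom flange | 1540.00 | 51.00 | 11.00 | 78540.00 | 16940.00
top flange | 1540.00 | 51.00 | 99.00 | 78540.00 | 152460.00
Σ | 4840.00 |  |  | 171160.00 | 266200.00
X̄ = 171160.00 / 4840.00 = 35.36 mm
Ȳ = 266200.00 / 4840.00 = 55.00 mm

X̄ = 35.36 mm, Ȳ = 55.00 mm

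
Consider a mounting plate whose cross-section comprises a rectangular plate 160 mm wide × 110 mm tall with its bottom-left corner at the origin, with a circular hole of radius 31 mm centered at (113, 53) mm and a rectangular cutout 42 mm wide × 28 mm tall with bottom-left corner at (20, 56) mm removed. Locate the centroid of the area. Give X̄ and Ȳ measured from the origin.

Part | A | x̄ᵢ | ȳᵢ | A·x̄ᵢ | A·ȳᵢ
plate | 17600.00 | 80.00 | 55.00 | 1408000.00 | 968000.00
hole 1 | -3019.07 | 113.00 | 53.00 | -341154.97 | -160010.74
hole 2 | -1176.00 | 41.00 | 70.00 | -48216.00 | -82320.00
Σ | 13404.93 |  |  | 1018629.03 | 725669.26
X̄ = 1018629.03 / 13404.93 = 75.99 mm
Ȳ = 725669.26 / 13404.93 = 54.13 mm

X̄ = 75.99 mm, Ȳ = 54.13 mm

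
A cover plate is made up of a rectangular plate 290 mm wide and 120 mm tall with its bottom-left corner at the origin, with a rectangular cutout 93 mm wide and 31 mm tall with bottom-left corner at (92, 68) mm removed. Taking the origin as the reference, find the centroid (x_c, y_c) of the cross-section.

x_c = 145.59 mm, y_c = 57.88 mm

Part | A | x̄ᵢ | ȳᵢ | A·x̄ᵢ | A·ȳᵢ
plate | 34800.00 | 145.00 | 60.00 | 5046000.00 | 2088000.00
hole | -2883.00 | 138.50 | 83.50 | -399295.50 | -240730.50
Σ | 31917.00 |  |  | 4646704.50 | 1847269.50
x_c = 4646704.50 / 31917.00 = 145.59 mm
y_c = 1847269.50 / 31917.00 = 57.88 mm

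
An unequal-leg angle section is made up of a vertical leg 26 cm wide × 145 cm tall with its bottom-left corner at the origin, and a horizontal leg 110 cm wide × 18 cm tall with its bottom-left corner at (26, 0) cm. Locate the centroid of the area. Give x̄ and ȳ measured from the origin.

x̄ = 36.42 cm, ȳ = 50.63 cm

vertical leg: A = 26 × 145 = 3770.00, centroid at (13.00, 72.50).
horizontal leg: A = 110 × 18 = 1980.00, centroid at (81.00, 9.00).
ΣA = 5750.00 cm²
ΣAx̄ = (3770.00)(13.00) + (1980.00)(81.00) = 209390.00 cm³
ΣAȳ = (3770.00)(72.50) + (1980.00)(9.00) = 291145.00 cm³
x̄ = 209390.00 / 5750.00 = 36.42 cm
ȳ = 291145.00 / 5750.00 = 50.63 cm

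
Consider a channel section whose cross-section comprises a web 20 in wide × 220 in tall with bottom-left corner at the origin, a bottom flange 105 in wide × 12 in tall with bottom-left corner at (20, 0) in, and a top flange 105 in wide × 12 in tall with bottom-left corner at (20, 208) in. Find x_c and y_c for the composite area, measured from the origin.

Part | A | x̄ᵢ | ȳᵢ | A·x̄ᵢ | A·ȳᵢ
web | 4400.00 | 10.00 | 110.00 | 44000.00 | 484000.00
bottom flange | 1260.00 | 72.50 | 6.00 | 91350.00 | 7560.00
top flange | 1260.00 | 72.50 | 214.00 | 91350.00 | 269640.00
Σ | 6920.00 |  |  | 226700.00 | 761200.00
x_c = 226700.00 / 6920.00 = 32.76 in
y_c = 761200.00 / 6920.00 = 110.00 in

x_c = 32.76 in, y_c = 110.00 in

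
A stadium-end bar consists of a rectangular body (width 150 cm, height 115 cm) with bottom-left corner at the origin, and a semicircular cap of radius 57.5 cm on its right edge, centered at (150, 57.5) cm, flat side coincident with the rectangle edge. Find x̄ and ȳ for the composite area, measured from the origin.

rectangular body: A = 150 × 115 = 17250.00, centroid at (75.00, 57.50).
semicircular end: A = ½π·57.5² = 5193.45, centroid at (174.40, 57.50).
ΣA = 22443.45 cm²
ΣAx̄ = (17250.00)(75.00) + (5193.45)(174.40) = 2199506.39 cm³
ΣAȳ = (17250.00)(57.50) + (5193.45)(57.50) = 1290498.11 cm³
x̄ = 2199506.39 / 22443.45 = 98.00 cm
ȳ = 1290498.11 / 22443.45 = 57.50 cm

x̄ = 98.00 cm, ȳ = 57.50 cm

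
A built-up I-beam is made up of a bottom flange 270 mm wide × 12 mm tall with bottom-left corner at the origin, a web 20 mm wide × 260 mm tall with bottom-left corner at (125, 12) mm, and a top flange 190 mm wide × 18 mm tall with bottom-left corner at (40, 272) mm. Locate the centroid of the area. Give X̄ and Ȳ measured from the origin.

Part | A | x̄ᵢ | ȳᵢ | A·x̄ᵢ | A·ȳᵢ
bottom flange | 3240.00 | 135.00 | 6.00 | 437400.00 | 19440.00
web | 5200.00 | 135.00 | 142.00 | 702000.00 | 738400.00
top flange | 3420.00 | 135.00 | 281.00 | 461700.00 | 961020.00
Σ | 11860.00 |  |  | 1601100.00 | 1718860.00
X̄ = 1601100.00 / 11860.00 = 135.00 mm
Ȳ = 1718860.00 / 11860.00 = 144.93 mm

X̄ = 135.00 mm, Ȳ = 144.93 mm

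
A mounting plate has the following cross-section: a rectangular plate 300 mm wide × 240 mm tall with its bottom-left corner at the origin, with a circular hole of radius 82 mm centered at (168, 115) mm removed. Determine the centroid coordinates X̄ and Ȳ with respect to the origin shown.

X̄ = 142.53 mm, Ȳ = 122.08 mm

plate: A = 300 × 240 = 72000.00, centroid at (150.00, 120.00).
hole: A = −π·82² = -21124.07, centroid at (168.00, 115.00).
ΣA = 50875.93 mm²
ΣAX̄ = (72000.00)(150.00) + (-21124.07)(168.00) = 7251156.41 mm³
ΣAȲ = (72000.00)(120.00) + (-21124.07)(115.00) = 6210732.06 mm³
X̄ = 7251156.41 / 50875.93 = 142.53 mm
Ȳ = 6210732.06 / 50875.93 = 122.08 mm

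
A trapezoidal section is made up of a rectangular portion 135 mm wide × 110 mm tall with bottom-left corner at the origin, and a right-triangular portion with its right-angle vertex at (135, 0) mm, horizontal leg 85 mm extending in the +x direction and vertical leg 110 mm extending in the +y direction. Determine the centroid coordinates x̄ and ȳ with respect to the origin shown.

x̄ = 90.45 mm, ȳ = 50.61 mm

Part | A | x̄ᵢ | ȳᵢ | A·x̄ᵢ | A·ȳᵢ
rectangular portion | 14850.00 | 67.50 | 55.00 | 1002375.00 | 816750.00
triangular portion | 4675.00 | 163.33 | 36.67 | 763583.33 | 171416.67
Σ | 19525.00 |  |  | 1765958.33 | 988166.67
x̄ = 1765958.33 / 19525.00 = 90.45 mm
ȳ = 988166.67 / 19525.00 = 50.61 mm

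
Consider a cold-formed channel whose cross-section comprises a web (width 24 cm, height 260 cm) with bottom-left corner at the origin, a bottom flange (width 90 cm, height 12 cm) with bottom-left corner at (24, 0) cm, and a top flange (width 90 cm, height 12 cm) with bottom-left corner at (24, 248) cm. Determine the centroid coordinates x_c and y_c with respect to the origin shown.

x_c = 26.66 cm, y_c = 130.00 cm

web: A = 24 × 260 = 6240.00, centroid at (12.00, 130.00).
bottom flange: A = 90 × 12 = 1080.00, centroid at (69.00, 6.00).
top flange: A = 90 × 12 = 1080.00, centroid at (69.00, 254.00).
ΣA = 8400.00 cm²
ΣAx_c = (6240.00)(12.00) + (1080.00)(69.00) + (1080.00)(69.00) = 223920.00 cm³
ΣAy_c = (6240.00)(130.00) + (1080.00)(6.00) + (1080.00)(254.00) = 1092000.00 cm³
x_c = 223920.00 / 8400.00 = 26.66 cm
y_c = 1092000.00 / 8400.00 = 130.00 cm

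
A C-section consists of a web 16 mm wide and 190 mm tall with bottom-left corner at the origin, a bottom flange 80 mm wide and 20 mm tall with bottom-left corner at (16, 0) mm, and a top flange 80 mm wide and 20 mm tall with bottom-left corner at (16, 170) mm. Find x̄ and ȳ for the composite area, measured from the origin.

web: A = 16 × 190 = 3040.00, centroid at (8.00, 95.00).
bottom flange: A = 80 × 20 = 1600.00, centroid at (56.00, 10.00).
top flange: A = 80 × 20 = 1600.00, centroid at (56.00, 180.00).
ΣA = 6240.00 mm²
ΣAx̄ = (3040.00)(8.00) + (1600.00)(56.00) + (1600.00)(56.00) = 203520.00 mm³
ΣAȳ = (3040.00)(95.00) + (1600.00)(10.00) + (1600.00)(180.00) = 592800.00 mm³
x̄ = 203520.00 / 6240.00 = 32.62 mm
ȳ = 592800.00 / 6240.00 = 95.00 mm

x̄ = 32.62 mm, ȳ = 95.00 mm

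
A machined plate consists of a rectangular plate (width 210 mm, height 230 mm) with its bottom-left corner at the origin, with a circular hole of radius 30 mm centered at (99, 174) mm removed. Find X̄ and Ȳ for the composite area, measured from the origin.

Part | A | x̄ᵢ | ȳᵢ | A·x̄ᵢ | A·ȳᵢ
plate | 48300.00 | 105.00 | 115.00 | 5071500.00 | 5554500.00
hole | -2827.43 | 99.00 | 174.00 | -279915.91 | -491973.41
Σ | 45472.57 |  |  | 4791584.09 | 5062526.59
X̄ = 4791584.09 / 45472.57 = 105.37 mm
Ȳ = 5062526.59 / 45472.57 = 111.33 mm

X̄ = 105.37 mm, Ȳ = 111.33 mm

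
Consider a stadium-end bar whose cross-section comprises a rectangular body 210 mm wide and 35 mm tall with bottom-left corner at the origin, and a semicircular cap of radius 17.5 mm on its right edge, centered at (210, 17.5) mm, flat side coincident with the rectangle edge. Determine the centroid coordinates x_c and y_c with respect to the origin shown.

x_c = 111.91 mm, y_c = 17.50 mm

rectangular body: A = 210 × 35 = 7350.00, centroid at (105.00, 17.50).
semicircular end: A = ½π·17.5² = 481.06, centroid at (217.43, 17.50).
ΣA = 7831.06 mm²
ΣAx_c = (7350.00)(105.00) + (481.06)(217.43) = 876344.76 mm³
ΣAy_c = (7350.00)(17.50) + (481.06)(17.50) = 137043.49 mm³
x_c = 876344.76 / 7831.06 = 111.91 mm
y_c = 137043.49 / 7831.06 = 17.50 mm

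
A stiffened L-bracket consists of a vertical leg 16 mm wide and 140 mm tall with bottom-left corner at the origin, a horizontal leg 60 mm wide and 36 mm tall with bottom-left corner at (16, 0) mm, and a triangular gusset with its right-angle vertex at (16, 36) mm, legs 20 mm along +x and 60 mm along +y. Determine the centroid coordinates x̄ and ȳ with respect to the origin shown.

x̄ = 26.18 mm, ȳ = 45.86 mm

vertical leg: A = 16 × 140 = 2240.00, centroid at (8.00, 70.00).
horizontal leg: A = 60 × 36 = 2160.00, centroid at (46.00, 18.00).
gusset: A = ½·20·60 = 600.00, centroid at (22.67, 56.00).
ΣA = 5000.00 mm², ΣAx̄ = 130880.00 mm³, ΣAȳ = 229280.00 mm³.
x̄ = 130880.00/5000.00 = 26.18 mm; ȳ = 229280.00/5000.00 = 45.86 mm.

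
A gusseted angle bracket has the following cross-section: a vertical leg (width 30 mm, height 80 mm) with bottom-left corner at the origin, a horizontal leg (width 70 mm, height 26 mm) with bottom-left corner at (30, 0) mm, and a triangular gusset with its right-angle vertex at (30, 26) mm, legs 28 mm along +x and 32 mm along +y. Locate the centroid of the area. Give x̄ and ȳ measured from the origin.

x̄ = 36.83 mm, ȳ = 29.15 mm

vertical leg: A = 30 × 80 = 2400.00, centroid at (15.00, 40.00).
horizontal leg: A = 70 × 26 = 1820.00, centroid at (65.00, 13.00).
gusset: A = ½·28·32 = 448.00, centroid at (39.33, 36.67).
ΣA = 4668.00 mm², ΣAx̄ = 171921.33 mm³, ΣAȳ = 136086.67 mm³.
x̄ = 171921.33/4668.00 = 36.83 mm; ȳ = 136086.67/4668.00 = 29.15 mm.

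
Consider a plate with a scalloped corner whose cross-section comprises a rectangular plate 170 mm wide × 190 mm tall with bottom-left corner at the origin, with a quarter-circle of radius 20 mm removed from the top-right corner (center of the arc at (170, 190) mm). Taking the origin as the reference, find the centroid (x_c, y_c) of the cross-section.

Part | A | x̄ᵢ | ȳᵢ | A·x̄ᵢ | A·ȳᵢ
plate | 32300.00 | 85.00 | 95.00 | 2745500.00 | 3068500.00
removed quarter-circle | -314.16 | 161.51 | 181.51 | -50740.41 | -57023.59
Σ | 31985.84 |  |  | 2694759.59 | 3011476.41
x_c = 2694759.59 / 31985.84 = 84.25 mm
y_c = 3011476.41 / 31985.84 = 94.15 mm

x_c = 84.25 mm, y_c = 94.15 mm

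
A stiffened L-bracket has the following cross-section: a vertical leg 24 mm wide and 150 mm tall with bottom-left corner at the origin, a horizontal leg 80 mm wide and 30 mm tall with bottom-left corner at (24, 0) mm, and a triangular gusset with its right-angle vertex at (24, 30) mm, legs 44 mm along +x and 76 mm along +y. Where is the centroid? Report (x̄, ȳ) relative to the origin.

x̄ = 34.08 mm, ȳ = 51.94 mm

vertical leg: A = 24 × 150 = 3600.00, centroid at (12.00, 75.00).
horizontal leg: A = 80 × 30 = 2400.00, centroid at (64.00, 15.00).
gusset: A = ½·44·76 = 1672.00, centroid at (38.67, 55.33).
ΣA = 7672.00 mm²
ΣAx̄ = (3600.00)(12.00) + (2400.00)(64.00) + (1672.00)(38.67) = 261450.67 mm³
ΣAȳ = (3600.00)(75.00) + (2400.00)(15.00) + (1672.00)(55.33) = 398517.33 mm³
x̄ = 261450.67 / 7672.00 = 34.08 mm
ȳ = 398517.33 / 7672.00 = 51.94 mm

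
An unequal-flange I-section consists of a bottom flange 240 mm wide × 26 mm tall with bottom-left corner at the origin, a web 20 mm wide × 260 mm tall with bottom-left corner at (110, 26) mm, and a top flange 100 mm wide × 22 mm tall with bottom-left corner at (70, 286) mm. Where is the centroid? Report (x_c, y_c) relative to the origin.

x_c = 120.00 mm, y_c = 113.32 mm

Part | A | x̄ᵢ | ȳᵢ | A·x̄ᵢ | A·ȳᵢ
bottom flange | 6240.00 | 120.00 | 13.00 | 748800.00 | 81120.00
web | 5200.00 | 120.00 | 156.00 | 624000.00 | 811200.00
top flange | 2200.00 | 120.00 | 297.00 | 264000.00 | 653400.00
Σ | 13640.00 |  |  | 1636800.00 | 1545720.00
x_c = 1636800.00 / 13640.00 = 120.00 mm
y_c = 1545720.00 / 13640.00 = 113.32 mm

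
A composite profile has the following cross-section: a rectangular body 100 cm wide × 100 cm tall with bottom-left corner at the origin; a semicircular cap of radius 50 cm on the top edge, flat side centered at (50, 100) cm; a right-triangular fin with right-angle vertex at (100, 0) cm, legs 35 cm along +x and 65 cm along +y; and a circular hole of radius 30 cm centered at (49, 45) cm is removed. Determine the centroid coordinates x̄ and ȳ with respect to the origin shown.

x̄ = 55.96 cm, ȳ = 71.38 cm

rectangular body: A = 100 × 100 = 10000.00, centroid at (50.00, 50.00).
semicircular top: A = ½π·50² = 3926.99, centroid at (50.00, 121.22).
triangular fin: A = ½·35·65 = 1137.50, centroid at (111.67, 21.67).
hole: A = −π·30² = -2827.43, centroid at (49.00, 45.00).
ΣA = 12237.06 cm²
ΣAx̄ = (10000.00)(50.00) + (3926.99)(50.00) + (1137.50)(111.67) + (-2827.43)(49.00) = 684826.14 cm³
ΣAȳ = (10000.00)(50.00) + (3926.99)(121.22) + (1137.50)(21.67) + (-2827.43)(45.00) = 873443.75 cm³
x̄ = 684826.14 / 12237.06 = 55.96 cm
ȳ = 873443.75 / 12237.06 = 71.38 cm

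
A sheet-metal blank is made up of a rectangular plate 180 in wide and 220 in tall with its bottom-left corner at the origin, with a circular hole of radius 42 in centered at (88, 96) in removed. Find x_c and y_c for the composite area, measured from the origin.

plate: A = 180 × 220 = 39600.00, centroid at (90.00, 110.00).
hole: A = −π·42² = -5541.77, centroid at (88.00, 96.00).
ΣA = 34058.23 in²
ΣAx_c = (39600.00)(90.00) + (-5541.77)(88.00) = 3076324.29 in³
ΣAy_c = (39600.00)(110.00) + (-5541.77)(96.00) = 3823990.13 in³
x_c = 3076324.29 / 34058.23 = 90.33 in
y_c = 3823990.13 / 34058.23 = 112.28 in

x_c = 90.33 in, y_c = 112.28 in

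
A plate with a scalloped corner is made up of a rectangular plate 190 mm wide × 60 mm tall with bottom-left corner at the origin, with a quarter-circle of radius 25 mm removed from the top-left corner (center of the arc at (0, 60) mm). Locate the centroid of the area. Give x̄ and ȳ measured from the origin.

plate: A = 190 × 60 = 11400.00, centroid at (95.00, 30.00).
removed quarter-circle: A = −¼π·25² = -490.87, centroid at (10.61, 49.39).
ΣA = 10909.13 mm², ΣAx̄ = 1077791.67 mm³, ΣAȳ = 317755.90 mm³.
x̄ = 1077791.67/10909.13 = 98.80 mm; ȳ = 317755.90/10909.13 = 29.13 mm.

x̄ = 98.80 mm, ȳ = 29.13 mm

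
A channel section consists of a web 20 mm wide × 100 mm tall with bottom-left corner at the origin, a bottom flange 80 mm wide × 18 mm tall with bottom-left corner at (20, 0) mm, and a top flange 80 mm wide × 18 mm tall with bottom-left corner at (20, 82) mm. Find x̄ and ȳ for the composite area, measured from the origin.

web: A = 20 × 100 = 2000.00, centroid at (10.00, 50.00).
bottom flange: A = 80 × 18 = 1440.00, centroid at (60.00, 9.00).
top flange: A = 80 × 18 = 1440.00, centroid at (60.00, 91.00).
ΣA = 4880.00 mm², ΣAx̄ = 192800.00 mm³, ΣAȳ = 244000.00 mm³.
x̄ = 192800.00/4880.00 = 39.51 mm; ȳ = 244000.00/4880.00 = 50.00 mm.

x̄ = 39.51 mm, ȳ = 50.00 mm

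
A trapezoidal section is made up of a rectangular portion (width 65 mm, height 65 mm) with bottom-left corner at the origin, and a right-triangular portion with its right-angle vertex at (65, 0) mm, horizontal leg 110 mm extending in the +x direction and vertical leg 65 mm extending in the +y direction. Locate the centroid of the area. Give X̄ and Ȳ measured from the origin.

rectangular portion: A = 65 × 65 = 4225.00, centroid at (32.50, 32.50).
triangular portion: A = ½·110·65 = 3575.00, centroid at (101.67, 21.67).
ΣA = 7800.00 mm²
ΣAX̄ = (4225.00)(32.50) + (3575.00)(101.67) = 500770.83 mm³
ΣAȲ = (4225.00)(32.50) + (3575.00)(21.67) = 214770.83 mm³
X̄ = 500770.83 / 7800.00 = 64.20 mm
Ȳ = 214770.83 / 7800.00 = 27.53 mm

X̄ = 64.20 mm, Ȳ = 27.53 mm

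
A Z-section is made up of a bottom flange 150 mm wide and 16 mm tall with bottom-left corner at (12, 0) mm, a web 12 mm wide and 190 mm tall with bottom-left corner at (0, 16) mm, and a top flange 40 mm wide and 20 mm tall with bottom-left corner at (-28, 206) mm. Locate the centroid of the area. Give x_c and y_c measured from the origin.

x_c = 39.43 mm, y_c = 81.22 mm

bottom flange: A = 150 × 16 = 2400.00, centroid at (87.00, 8.00).
web: A = 12 × 190 = 2280.00, centroid at (6.00, 111.00).
top flange: A = 40 × 20 = 800.00, centroid at (-8.00, 216.00).
ΣA = 5480.00 mm², ΣAx_c = 216080.00 mm³, ΣAy_c = 445080.00 mm³.
x_c = 216080.00/5480.00 = 39.43 mm; y_c = 445080.00/5480.00 = 81.22 mm.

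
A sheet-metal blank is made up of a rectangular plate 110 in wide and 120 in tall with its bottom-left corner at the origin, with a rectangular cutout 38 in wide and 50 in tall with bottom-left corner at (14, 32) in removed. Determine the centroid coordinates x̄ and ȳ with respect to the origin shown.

x̄ = 58.70 in, ȳ = 60.50 in

plate: A = 110 × 120 = 13200.00, centroid at (55.00, 60.00).
hole: A = −(38 × 50) = -1900.00, centroid at (33.00, 57.00).
ΣA = 11300.00 in²
ΣAx̄ = (13200.00)(55.00) + (-1900.00)(33.00) = 663300.00 in³
ΣAȳ = (13200.00)(60.00) + (-1900.00)(57.00) = 683700.00 in³
x̄ = 663300.00 / 11300.00 = 58.70 in
ȳ = 683700.00 / 11300.00 = 60.50 in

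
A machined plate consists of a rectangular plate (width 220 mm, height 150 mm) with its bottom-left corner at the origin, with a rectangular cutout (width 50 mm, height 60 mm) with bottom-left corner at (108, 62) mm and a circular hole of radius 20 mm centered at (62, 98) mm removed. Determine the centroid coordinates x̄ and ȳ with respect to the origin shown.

x̄ = 109.70 mm, ȳ = 72.22 mm

plate: A = 220 × 150 = 33000.00, centroid at (110.00, 75.00).
hole 1: A = −(50 × 60) = -3000.00, centroid at (133.00, 92.00).
hole 2: A = −π·20² = -1256.64, centroid at (62.00, 98.00).
ΣA = 28743.36 mm²
ΣAx̄ = (33000.00)(110.00) + (-3000.00)(133.00) + (-1256.64)(62.00) = 3153088.50 mm³
ΣAȳ = (33000.00)(75.00) + (-3000.00)(92.00) + (-1256.64)(98.00) = 2075849.57 mm³
x̄ = 3153088.50 / 28743.36 = 109.70 mm
ȳ = 2075849.57 / 28743.36 = 72.22 mm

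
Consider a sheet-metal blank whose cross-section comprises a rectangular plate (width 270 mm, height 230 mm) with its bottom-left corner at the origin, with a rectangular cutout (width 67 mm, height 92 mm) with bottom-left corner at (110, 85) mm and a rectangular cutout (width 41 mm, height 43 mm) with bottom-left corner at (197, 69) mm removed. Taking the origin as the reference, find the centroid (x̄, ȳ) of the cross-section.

plate: A = 270 × 230 = 62100.00, centroid at (135.00, 115.00).
hole 1: A = −(67 × 92) = -6164.00, centroid at (143.50, 131.00).
hole 2: A = −(41 × 43) = -1763.00, centroid at (217.50, 90.50).
ΣA = 54173.00 mm², ΣAx̄ = 7115513.50 mm³, ΣAȳ = 6174464.50 mm³.
x̄ = 7115513.50/54173.00 = 131.35 mm; ȳ = 6174464.50/54173.00 = 113.98 mm.

x̄ = 131.35 mm, ȳ = 113.98 mm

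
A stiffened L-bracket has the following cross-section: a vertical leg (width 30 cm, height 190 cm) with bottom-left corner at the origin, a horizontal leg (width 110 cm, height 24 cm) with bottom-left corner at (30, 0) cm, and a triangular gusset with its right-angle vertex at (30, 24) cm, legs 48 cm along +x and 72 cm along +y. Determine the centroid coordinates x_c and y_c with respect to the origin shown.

vertical leg: A = 30 × 190 = 5700.00, centroid at (15.00, 95.00).
horizontal leg: A = 110 × 24 = 2640.00, centroid at (85.00, 12.00).
gusset: A = ½·48·72 = 1728.00, centroid at (46.00, 48.00).
ΣA = 10068.00 cm², ΣAx_c = 389388.00 cm³, ΣAy_c = 656124.00 cm³.
x_c = 389388.00/10068.00 = 38.68 cm; y_c = 656124.00/10068.00 = 65.17 cm.

x_c = 38.68 cm, y_c = 65.17 cm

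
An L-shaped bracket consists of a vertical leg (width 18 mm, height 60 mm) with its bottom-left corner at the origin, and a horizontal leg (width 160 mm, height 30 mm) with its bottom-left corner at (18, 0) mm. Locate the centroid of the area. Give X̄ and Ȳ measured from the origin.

vertical leg: A = 18 × 60 = 1080.00, centroid at (9.00, 30.00).
horizontal leg: A = 160 × 30 = 4800.00, centroid at (98.00, 15.00).
ΣA = 5880.00 mm²
ΣAX̄ = (1080.00)(9.00) + (4800.00)(98.00) = 480120.00 mm³
ΣAȲ = (1080.00)(30.00) + (4800.00)(15.00) = 104400.00 mm³
X̄ = 480120.00 / 5880.00 = 81.65 mm
Ȳ = 104400.00 / 5880.00 = 17.76 mm

X̄ = 81.65 mm, Ȳ = 17.76 mm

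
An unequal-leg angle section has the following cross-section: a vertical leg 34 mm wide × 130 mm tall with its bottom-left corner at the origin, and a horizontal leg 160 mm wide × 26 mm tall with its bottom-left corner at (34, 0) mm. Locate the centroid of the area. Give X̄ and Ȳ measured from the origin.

X̄ = 64.03 mm, Ȳ = 39.79 mm

vertical leg: A = 34 × 130 = 4420.00, centroid at (17.00, 65.00).
horizontal leg: A = 160 × 26 = 4160.00, centroid at (114.00, 13.00).
ΣA = 8580.00 mm², ΣAX̄ = 549380.00 mm³, ΣAȲ = 341380.00 mm³.
X̄ = 549380.00/8580.00 = 64.03 mm; Ȳ = 341380.00/8580.00 = 39.79 mm.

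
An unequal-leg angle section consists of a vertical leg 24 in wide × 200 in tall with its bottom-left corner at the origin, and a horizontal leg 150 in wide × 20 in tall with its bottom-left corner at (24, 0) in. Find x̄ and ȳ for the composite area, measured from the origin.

x̄ = 45.46 in, ȳ = 65.38 in

vertical leg: A = 24 × 200 = 4800.00, centroid at (12.00, 100.00).
horizontal leg: A = 150 × 20 = 3000.00, centroid at (99.00, 10.00).
ΣA = 7800.00 in², ΣAx̄ = 354600.00 in³, ΣAȳ = 510000.00 in³.
x̄ = 354600.00/7800.00 = 45.46 in; ȳ = 510000.00/7800.00 = 65.38 in.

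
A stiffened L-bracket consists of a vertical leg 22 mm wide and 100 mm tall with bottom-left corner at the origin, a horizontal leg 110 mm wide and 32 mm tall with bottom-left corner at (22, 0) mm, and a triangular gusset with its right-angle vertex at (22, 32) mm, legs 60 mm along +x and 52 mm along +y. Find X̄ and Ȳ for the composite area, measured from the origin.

vertical leg: A = 22 × 100 = 2200.00, centroid at (11.00, 50.00).
horizontal leg: A = 110 × 32 = 3520.00, centroid at (77.00, 16.00).
gusset: A = ½·60·52 = 1560.00, centroid at (42.00, 49.33).
ΣA = 7280.00 mm², ΣAX̄ = 360760.00 mm³, ΣAȲ = 243280.00 mm³.
X̄ = 360760.00/7280.00 = 49.55 mm; Ȳ = 243280.00/7280.00 = 33.42 mm.

X̄ = 49.55 mm, Ȳ = 33.42 mm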